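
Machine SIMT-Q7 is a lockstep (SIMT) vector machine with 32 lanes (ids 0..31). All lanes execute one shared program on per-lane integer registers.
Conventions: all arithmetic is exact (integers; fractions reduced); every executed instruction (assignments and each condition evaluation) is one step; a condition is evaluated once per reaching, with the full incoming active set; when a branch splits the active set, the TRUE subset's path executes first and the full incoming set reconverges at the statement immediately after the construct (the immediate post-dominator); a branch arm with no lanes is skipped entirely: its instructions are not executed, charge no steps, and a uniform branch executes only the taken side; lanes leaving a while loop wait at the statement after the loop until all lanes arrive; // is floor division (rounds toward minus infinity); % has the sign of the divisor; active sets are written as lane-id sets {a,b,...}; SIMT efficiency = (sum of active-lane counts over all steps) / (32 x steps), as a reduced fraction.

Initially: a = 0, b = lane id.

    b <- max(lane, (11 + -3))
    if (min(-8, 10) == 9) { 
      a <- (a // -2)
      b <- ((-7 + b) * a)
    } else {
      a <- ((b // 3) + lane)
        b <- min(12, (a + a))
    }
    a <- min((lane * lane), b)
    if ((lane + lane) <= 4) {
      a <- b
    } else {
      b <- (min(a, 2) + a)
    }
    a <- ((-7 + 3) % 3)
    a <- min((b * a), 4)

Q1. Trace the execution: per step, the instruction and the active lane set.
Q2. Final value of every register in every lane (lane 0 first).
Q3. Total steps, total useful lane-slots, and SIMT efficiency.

step 0: b <- max(lane, (11 + -3))    {0,1,2,3,4,5,6,7,8,9,10,11,12,13,14,15,16,17,18,19,20,21,22,23,24,25,26,27,28,29,30,31}
step 1: eval (min(-8, 10) == 9)      {0,1,2,3,4,5,6,7,8,9,10,11,12,13,14,15,16,17,18,19,20,21,22,23,24,25,26,27,28,29,30,31}
step 2: a <- ((b // 3) + lane)       {0,1,2,3,4,5,6,7,8,9,10,11,12,13,14,15,16,17,18,19,20,21,22,23,24,25,26,27,28,29,30,31}
step 3: b <- min(12, (a + a))        {0,1,2,3,4,5,6,7,8,9,10,11,12,13,14,15,16,17,18,19,20,21,22,23,24,25,26,27,28,29,30,31}
step 4: a <- min((lane * lane), b)   {0,1,2,3,4,5,6,7,8,9,10,11,12,13,14,15,16,17,18,19,20,21,22,23,24,25,26,27,28,29,30,31}
step 5: eval ((lane + lane) <= 4)    {0,1,2,3,4,5,6,7,8,9,10,11,12,13,14,15,16,17,18,19,20,21,22,23,24,25,26,27,28,29,30,31}
step 6: a <- b                       {0,1,2}
step 7: b <- (min(a, 2) + a)         {3,4,5,6,7,8,9,10,11,12,13,14,15,16,17,18,19,20,21,22,23,24,25,26,27,28,29,30,31}
step 8: a <- ((-7 + 3) % 3)          {0,1,2,3,4,5,6,7,8,9,10,11,12,13,14,15,16,17,18,19,20,21,22,23,24,25,26,27,28,29,30,31}
step 9: a <- min((b * a), 4)         {0,1,2,3,4,5,6,7,8,9,10,11,12,13,14,15,16,17,18,19,20,21,22,23,24,25,26,27,28,29,30,31}

Answer: 10 steps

a: 4,4,4,4,4,4,4,4,4,4,4,4,4,4,4,4,4,4,4,4,4,4,4,4,4,4,4,4,4,4,4,4
b: 4,6,8,11,14,14,14,14,14,14,14,14,14,14,14,14,14,14,14,14,14,14,14,14,14,14,14,14,14,14,14,14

steps = 10; useful = 288; efficiency = 288/320 = 9/10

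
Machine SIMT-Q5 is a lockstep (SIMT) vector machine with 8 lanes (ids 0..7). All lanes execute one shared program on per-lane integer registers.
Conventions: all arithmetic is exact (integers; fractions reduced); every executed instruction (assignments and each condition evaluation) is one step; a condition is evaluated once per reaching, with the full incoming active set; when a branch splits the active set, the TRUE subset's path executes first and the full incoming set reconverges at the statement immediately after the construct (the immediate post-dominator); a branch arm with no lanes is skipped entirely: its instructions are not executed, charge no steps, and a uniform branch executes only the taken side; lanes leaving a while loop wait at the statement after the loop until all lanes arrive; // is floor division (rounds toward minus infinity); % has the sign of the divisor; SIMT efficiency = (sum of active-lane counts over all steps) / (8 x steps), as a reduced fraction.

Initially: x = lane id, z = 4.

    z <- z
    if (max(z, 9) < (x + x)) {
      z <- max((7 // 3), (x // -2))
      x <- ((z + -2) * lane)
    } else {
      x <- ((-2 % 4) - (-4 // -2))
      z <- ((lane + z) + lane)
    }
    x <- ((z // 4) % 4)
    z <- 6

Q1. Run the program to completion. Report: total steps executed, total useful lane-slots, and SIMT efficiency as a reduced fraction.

Answer: 8 steps, 48 useful, 3/4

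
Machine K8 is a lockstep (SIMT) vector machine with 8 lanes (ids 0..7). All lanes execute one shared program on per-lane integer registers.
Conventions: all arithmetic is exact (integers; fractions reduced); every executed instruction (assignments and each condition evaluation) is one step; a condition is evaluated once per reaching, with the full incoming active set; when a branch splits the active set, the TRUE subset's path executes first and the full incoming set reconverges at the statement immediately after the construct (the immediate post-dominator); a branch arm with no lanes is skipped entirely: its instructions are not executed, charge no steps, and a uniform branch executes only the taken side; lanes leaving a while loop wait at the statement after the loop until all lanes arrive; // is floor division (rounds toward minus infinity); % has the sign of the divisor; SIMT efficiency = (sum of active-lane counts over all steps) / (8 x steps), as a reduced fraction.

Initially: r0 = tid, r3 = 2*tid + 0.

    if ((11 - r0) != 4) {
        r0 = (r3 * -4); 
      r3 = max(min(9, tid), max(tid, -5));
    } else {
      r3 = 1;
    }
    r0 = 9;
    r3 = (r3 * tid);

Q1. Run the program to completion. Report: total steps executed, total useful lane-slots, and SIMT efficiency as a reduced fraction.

Answer: 6 steps, 39 useful, 13/16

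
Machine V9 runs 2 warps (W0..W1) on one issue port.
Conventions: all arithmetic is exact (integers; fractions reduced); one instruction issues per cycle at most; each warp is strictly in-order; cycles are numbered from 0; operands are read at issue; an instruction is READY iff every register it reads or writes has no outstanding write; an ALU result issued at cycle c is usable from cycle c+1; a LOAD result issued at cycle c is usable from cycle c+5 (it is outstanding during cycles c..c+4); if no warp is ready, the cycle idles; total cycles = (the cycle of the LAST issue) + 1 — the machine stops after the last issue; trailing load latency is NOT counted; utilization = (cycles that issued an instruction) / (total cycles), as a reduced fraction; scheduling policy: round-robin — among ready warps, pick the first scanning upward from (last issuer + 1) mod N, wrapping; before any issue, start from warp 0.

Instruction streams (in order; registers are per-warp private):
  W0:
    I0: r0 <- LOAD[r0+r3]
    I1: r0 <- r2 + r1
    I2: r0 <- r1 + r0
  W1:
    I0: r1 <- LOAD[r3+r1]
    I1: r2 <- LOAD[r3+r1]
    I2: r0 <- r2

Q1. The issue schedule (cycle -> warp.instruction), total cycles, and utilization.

cycle 0: W0.I0
cycle 1: W1.I0
cycle 2: idle
cycle 3: idle
cycle 4: idle
cycle 5: W0.I1
cycle 6: W1.I1
cycle 7: W0.I2
cycle 8: idle
cycle 9: idle
cycle 10: idle
cycle 11: W1.I2

Answer: 12 cycles, utilization 1/2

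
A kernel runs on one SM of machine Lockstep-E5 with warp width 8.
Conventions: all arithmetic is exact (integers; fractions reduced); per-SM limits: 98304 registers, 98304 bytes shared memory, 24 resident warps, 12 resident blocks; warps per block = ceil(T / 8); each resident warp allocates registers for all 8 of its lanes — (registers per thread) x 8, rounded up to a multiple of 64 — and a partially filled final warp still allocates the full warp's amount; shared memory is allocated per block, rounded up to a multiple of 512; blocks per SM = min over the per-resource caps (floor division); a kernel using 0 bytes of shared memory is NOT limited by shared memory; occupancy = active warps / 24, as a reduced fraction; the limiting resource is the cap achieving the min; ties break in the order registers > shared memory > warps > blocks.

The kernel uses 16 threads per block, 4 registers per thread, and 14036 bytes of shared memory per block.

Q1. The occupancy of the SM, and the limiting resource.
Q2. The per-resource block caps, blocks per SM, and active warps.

Answer: occupancy 1/2, limited by shared memory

registers: 768 blocks
shared memory: 6 blocks
warps: 12 blocks
blocks: 12 blocks

Answer: 6 blocks, 12 active warps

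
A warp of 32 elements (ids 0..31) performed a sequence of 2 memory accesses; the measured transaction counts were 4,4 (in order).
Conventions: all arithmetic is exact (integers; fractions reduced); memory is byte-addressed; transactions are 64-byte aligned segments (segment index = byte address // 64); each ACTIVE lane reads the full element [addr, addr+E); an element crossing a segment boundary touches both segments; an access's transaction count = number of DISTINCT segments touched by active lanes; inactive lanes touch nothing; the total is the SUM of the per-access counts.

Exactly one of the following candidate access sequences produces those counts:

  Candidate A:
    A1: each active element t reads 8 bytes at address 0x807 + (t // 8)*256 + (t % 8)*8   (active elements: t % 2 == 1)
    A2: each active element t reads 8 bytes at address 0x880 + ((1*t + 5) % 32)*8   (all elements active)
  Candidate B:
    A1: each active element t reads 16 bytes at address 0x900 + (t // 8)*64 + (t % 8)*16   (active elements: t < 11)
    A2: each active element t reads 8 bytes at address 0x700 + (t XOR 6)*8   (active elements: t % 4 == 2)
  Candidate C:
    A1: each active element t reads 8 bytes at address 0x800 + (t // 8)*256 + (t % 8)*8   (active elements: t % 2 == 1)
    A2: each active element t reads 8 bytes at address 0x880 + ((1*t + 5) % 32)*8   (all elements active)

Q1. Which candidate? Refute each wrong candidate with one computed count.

A: A1 gives 8 transactions, not 4
B: A1 gives 2 transactions, not 4
C: all counts match (4,4)

Answer: C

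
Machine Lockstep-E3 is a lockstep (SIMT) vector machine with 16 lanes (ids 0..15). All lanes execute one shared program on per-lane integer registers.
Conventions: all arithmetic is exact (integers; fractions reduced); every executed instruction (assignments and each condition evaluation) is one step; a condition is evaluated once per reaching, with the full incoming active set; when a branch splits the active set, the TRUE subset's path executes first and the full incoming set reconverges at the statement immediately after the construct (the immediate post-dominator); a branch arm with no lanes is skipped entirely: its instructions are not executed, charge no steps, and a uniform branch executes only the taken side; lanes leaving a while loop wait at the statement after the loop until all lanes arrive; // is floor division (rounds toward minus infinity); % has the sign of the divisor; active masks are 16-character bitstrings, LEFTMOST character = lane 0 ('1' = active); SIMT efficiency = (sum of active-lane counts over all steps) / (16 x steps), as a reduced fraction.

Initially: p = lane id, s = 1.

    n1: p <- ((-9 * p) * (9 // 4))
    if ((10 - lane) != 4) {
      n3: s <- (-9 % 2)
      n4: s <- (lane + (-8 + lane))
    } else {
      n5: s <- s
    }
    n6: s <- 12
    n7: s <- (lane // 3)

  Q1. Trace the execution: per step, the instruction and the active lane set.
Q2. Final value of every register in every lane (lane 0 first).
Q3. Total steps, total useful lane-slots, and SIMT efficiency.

step 0: p <- ((-9 * p) * (9 // 4))   1111111111111111
step 1: eval ((10 - lane) != 4)      1111111111111111
step 2: s <- (-9 % 2)                1111110111111111
step 3: s <- (lane + (-8 + lane))    1111110111111111
step 4: s <- s                       0000001000000000
step 5: s <- 12                      1111111111111111
step 6: s <- (lane // 3)             1111111111111111

Answer: 7 steps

p: 0,-18,-36,-54,-72,-90,-108,-126,-144,-162,-180,-198,-216,-234,-252,-270
s: 0,0,0,1,1,1,2,2,2,3,3,3,4,4,4,5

steps = 7; useful = 95; efficiency = 95/112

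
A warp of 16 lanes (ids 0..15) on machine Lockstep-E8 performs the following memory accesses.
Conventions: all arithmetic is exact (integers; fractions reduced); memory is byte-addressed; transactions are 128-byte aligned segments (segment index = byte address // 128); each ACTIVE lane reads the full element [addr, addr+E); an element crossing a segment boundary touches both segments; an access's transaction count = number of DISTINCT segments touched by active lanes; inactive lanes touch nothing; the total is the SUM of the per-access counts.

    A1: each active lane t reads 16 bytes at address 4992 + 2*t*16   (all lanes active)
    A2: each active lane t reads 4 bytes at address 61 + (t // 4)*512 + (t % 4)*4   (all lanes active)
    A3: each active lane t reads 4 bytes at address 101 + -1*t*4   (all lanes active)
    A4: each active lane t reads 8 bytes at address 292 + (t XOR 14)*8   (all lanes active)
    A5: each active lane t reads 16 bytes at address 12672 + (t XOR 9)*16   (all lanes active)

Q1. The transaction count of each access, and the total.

A1: 4 transactions
A2: 4 transactions
A3: 1 transaction
A4: 2 transactions
A5: 2 transactions

Answer: 4,4,1,2,2; total 13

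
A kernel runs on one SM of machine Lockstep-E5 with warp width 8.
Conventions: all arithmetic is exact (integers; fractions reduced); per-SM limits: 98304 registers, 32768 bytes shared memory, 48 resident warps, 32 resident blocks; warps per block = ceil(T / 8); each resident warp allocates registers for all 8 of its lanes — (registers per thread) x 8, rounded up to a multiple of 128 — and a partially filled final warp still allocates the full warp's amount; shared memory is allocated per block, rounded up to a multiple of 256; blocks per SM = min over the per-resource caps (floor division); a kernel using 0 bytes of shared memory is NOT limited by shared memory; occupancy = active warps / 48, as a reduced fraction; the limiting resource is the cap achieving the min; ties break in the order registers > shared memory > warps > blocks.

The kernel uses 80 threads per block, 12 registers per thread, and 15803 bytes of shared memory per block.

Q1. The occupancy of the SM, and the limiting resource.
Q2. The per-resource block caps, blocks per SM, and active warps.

Answer: occupancy 5/12, limited by shared memory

registers: 76 blocks
shared memory: 2 blocks
warps: 4 blocks
blocks: 32 blocks

Answer: 2 blocks, 20 active warps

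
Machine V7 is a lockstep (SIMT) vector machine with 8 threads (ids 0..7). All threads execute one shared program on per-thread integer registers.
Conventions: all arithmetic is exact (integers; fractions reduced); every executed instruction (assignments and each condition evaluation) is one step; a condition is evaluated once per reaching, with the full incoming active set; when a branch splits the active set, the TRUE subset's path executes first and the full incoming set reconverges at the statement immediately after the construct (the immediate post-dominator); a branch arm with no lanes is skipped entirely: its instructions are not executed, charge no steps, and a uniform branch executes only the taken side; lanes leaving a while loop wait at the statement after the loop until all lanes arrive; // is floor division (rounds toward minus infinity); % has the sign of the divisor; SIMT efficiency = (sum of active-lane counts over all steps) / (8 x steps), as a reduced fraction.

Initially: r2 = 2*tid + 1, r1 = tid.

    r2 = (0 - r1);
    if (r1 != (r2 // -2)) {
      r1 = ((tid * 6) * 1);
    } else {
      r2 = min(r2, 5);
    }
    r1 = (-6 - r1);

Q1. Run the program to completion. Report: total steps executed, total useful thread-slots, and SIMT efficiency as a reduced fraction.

Answer: 5 steps, 32 useful, 4/5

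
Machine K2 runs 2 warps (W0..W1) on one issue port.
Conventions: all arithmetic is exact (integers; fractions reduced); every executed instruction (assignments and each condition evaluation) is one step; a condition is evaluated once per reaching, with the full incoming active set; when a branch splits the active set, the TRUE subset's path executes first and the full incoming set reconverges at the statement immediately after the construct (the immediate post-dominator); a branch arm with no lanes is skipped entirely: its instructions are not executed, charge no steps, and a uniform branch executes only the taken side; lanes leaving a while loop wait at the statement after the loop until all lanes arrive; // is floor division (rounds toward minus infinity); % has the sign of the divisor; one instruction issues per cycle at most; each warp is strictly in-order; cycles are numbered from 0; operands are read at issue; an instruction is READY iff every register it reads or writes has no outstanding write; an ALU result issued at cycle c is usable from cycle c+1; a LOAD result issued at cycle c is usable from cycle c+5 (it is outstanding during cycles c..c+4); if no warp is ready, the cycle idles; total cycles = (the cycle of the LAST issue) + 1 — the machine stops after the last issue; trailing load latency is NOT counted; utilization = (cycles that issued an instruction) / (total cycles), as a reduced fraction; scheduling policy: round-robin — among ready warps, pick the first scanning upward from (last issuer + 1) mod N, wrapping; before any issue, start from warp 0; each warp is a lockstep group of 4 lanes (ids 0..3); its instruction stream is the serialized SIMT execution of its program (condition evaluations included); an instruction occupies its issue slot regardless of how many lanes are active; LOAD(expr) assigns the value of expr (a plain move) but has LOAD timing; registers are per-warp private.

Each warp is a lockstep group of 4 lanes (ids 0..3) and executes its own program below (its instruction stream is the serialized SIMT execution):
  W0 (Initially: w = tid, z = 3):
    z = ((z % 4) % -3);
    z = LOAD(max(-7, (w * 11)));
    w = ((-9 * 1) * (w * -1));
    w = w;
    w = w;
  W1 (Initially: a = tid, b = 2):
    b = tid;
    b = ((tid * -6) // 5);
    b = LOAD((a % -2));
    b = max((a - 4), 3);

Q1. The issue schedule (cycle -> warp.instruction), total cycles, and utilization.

cycle 0: W0.I0
cycle 1: W1.I0
cycle 2: W0.I1
cycle 3: W1.I1
cycle 4: W0.I2
cycle 5: W1.I2
cycle 6: W0.I3
cycle 7: W0.I4
cycle 8: idle
cycle 9: idle
cycle 10: W1.I3

Answer: 11 cycles, utilization 9/11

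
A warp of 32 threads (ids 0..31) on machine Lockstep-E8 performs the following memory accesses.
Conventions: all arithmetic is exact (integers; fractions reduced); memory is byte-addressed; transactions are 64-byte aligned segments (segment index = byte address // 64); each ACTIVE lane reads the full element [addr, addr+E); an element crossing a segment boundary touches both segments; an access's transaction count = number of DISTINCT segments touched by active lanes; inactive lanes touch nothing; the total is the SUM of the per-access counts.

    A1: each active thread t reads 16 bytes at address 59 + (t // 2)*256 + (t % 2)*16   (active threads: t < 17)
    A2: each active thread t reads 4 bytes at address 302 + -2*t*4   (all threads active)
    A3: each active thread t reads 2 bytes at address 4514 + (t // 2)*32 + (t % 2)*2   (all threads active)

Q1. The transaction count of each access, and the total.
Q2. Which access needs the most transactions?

A1: 18 transactions
A2: 5 transactions
A3: 9 transactions

Answer: 18,5,9; total 32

Answer: A1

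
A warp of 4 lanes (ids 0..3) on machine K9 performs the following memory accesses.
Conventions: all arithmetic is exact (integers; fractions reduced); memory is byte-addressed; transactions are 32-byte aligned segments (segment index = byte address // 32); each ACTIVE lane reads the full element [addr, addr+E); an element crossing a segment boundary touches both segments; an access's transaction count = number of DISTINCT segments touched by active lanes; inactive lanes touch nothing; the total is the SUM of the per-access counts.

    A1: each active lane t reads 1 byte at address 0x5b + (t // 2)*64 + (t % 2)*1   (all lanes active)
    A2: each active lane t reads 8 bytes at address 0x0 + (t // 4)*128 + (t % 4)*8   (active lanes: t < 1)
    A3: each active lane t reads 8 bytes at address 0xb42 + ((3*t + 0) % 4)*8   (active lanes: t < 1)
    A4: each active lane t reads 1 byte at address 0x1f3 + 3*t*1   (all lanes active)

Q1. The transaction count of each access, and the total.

A1: 2 transactions
A2: 1 transaction
A3: 1 transaction
A4: 1 transaction

Answer: 2,1,1,1; total 5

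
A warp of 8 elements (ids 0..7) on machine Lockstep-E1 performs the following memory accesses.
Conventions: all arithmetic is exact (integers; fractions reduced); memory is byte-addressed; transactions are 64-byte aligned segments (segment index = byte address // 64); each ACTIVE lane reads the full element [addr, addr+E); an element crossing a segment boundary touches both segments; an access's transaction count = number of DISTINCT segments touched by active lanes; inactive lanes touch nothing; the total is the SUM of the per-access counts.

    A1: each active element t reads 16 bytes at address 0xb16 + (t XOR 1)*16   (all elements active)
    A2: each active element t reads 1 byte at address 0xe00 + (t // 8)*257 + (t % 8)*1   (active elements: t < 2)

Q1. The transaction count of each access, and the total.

A1: 3 transactions
A2: 1 transaction

Answer: 3,1; total 4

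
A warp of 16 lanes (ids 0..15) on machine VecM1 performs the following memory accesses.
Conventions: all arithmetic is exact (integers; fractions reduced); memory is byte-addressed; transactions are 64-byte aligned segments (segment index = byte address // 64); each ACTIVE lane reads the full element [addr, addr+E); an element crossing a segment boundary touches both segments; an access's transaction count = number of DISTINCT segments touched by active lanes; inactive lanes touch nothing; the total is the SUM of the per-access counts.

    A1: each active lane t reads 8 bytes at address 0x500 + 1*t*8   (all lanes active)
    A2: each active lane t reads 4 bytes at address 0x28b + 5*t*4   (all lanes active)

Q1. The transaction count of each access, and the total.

A1: 2 transactions
A2: 5 transactions

Answer: 2,5; total 7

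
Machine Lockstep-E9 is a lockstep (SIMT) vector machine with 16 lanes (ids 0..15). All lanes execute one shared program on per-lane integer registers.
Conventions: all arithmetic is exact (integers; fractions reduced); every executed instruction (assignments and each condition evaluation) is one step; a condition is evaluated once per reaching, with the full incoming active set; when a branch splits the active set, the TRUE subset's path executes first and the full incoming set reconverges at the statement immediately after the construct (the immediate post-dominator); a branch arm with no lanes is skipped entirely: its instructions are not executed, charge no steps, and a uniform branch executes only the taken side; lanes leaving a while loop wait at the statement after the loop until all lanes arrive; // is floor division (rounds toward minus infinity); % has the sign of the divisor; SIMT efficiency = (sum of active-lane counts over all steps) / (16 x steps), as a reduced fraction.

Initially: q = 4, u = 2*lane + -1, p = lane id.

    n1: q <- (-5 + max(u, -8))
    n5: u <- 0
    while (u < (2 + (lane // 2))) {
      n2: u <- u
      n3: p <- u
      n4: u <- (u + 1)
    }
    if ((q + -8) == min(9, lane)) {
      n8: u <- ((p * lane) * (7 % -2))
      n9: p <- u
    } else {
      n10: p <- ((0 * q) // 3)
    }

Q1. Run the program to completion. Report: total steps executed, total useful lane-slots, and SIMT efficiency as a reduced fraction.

Answer: 41 steps, 432 useful, 27/41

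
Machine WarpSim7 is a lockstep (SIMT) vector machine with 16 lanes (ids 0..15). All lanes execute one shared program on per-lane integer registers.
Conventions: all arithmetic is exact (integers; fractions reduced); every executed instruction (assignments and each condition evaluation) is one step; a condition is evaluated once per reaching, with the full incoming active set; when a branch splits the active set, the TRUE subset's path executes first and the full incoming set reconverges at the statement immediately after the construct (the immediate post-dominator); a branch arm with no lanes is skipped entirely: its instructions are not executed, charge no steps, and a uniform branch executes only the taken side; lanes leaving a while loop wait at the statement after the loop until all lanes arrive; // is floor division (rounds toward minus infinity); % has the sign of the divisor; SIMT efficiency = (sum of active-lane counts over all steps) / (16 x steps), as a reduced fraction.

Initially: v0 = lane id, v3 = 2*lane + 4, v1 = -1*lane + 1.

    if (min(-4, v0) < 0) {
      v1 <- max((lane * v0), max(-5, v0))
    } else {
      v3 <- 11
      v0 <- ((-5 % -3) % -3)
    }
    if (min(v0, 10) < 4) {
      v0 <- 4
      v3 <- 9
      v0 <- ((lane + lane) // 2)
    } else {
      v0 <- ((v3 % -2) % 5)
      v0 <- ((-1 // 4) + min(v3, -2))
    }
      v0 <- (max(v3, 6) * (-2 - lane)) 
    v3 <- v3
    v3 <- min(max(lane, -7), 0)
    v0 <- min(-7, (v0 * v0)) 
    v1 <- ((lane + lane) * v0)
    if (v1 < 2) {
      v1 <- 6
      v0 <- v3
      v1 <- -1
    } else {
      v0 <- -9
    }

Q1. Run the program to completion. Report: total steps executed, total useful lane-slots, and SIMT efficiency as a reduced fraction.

Answer: 17 steps, 228 useful, 57/68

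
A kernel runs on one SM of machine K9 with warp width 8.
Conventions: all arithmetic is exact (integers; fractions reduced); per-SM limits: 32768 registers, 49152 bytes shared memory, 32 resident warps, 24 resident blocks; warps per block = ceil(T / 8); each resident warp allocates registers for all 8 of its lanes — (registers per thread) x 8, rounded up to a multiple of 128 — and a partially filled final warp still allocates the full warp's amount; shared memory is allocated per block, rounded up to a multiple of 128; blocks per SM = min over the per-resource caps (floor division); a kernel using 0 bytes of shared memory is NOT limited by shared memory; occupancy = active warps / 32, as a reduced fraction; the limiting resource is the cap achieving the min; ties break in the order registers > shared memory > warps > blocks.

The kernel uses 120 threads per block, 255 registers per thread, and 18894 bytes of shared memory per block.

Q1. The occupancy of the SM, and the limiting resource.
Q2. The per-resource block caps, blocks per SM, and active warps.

Answer: occupancy 15/32, limited by registers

registers: 1 block
shared memory: 2 blocks
warps: 2 blocks
blocks: 24 blocks

Answer: 1 block, 15 active warps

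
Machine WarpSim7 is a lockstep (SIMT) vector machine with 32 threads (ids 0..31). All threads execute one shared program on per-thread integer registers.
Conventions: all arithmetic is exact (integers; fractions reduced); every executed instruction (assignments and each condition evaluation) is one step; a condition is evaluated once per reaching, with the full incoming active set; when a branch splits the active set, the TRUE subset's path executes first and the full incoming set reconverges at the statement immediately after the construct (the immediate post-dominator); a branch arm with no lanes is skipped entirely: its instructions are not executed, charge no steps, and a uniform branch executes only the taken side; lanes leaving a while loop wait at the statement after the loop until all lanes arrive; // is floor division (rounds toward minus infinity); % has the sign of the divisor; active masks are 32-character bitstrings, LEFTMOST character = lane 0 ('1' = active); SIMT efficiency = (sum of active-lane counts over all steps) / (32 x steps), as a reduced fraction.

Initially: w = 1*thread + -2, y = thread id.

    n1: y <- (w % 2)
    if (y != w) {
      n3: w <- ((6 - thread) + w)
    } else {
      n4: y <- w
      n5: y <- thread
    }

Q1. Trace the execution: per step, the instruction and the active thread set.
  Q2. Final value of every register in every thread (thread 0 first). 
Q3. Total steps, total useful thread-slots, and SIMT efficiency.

step 0: y <- (w % 2)                 11111111111111111111111111111111
step 1: eval (y != w)                11111111111111111111111111111111
step 2: w <- ((6 - thread) + w)      11001111111111111111111111111111
step 3: y <- w                       00110000000000000000000000000000
step 4: y <- thread                  00110000000000000000000000000000

Answer: 5 steps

w: 4,4,0,1,4,4,4,4,4,4,4,4,4,4,4,4,4,4,4,4,4,4,4,4,4,4,4,4,4,4,4,4
y: 0,1,2,3,0,1,0,1,0,1,0,1,0,1,0,1,0,1,0,1,0,1,0,1,0,1,0,1,0,1,0,1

steps = 5; useful = 98; efficiency = 98/160 = 49/80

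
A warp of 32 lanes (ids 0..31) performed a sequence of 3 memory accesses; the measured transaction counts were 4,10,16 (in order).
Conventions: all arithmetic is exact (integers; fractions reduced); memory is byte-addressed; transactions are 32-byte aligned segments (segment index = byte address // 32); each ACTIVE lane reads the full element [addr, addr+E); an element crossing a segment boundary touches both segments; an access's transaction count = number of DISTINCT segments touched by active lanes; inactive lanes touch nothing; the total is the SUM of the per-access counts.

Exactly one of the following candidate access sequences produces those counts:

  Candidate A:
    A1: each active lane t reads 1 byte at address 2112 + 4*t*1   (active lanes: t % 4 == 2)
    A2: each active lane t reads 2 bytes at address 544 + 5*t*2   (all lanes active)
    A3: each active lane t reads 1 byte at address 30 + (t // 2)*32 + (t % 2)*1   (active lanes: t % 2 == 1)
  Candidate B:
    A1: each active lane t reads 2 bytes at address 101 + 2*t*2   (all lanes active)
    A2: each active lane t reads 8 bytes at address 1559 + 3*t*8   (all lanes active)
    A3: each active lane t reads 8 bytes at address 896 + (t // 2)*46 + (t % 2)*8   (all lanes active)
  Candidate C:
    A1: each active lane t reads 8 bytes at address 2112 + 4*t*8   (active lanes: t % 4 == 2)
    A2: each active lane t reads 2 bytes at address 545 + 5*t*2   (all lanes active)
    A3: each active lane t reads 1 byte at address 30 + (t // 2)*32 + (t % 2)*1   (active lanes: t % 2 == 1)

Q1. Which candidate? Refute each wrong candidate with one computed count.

B: A1 gives 5 transactions, not 4
C: A1 gives 8 transactions, not 4
A: all counts match (4,10,16)

Answer: A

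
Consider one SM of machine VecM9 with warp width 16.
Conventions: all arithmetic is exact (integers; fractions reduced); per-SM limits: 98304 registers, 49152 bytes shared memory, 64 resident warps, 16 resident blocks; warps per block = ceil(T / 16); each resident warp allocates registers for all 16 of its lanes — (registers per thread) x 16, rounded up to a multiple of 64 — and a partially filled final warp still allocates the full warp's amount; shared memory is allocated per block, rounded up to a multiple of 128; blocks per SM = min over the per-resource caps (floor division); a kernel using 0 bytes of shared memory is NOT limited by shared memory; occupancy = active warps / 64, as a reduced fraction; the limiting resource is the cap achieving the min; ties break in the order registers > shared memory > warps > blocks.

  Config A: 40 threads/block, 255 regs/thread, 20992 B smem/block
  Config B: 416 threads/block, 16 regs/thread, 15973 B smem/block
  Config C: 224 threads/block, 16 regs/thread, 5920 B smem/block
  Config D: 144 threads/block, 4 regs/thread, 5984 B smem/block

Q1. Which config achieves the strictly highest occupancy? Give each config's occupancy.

occupancies: A 3/32, B 13/16, C 7/8, D 63/64

Answer: D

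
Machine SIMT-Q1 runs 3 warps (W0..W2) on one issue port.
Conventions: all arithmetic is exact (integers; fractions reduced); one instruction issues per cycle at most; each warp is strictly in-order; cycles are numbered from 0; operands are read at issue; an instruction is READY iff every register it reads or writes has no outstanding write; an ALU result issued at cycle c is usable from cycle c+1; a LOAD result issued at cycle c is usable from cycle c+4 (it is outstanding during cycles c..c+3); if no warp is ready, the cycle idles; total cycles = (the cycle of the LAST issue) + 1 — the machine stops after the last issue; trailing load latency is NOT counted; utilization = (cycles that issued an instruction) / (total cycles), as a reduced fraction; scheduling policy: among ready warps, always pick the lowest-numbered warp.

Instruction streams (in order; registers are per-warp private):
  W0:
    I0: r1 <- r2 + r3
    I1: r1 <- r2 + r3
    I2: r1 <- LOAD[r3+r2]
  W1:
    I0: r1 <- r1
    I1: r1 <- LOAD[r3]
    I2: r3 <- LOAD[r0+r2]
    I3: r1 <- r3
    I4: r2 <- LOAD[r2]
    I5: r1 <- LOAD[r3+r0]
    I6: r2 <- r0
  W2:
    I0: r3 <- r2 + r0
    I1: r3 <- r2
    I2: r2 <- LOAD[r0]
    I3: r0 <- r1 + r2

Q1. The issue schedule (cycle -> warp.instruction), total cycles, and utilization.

cycle 0: W0.I0
cycle 1: W0.I1
cycle 2: W0.I2
cycle 3: W1.I0
cycle 4: W1.I1
cycle 5: W1.I2
cycle 6: W2.I0
cycle 7: W2.I1
cycle 8: W2.I2
cycle 9: W1.I3
cycle 10: W1.I4
cycle 11: W1.I5
cycle 12: W2.I3
cycle 13: idle
cycle 14: W1.I6

Answer: 15 cycles, utilization 14/15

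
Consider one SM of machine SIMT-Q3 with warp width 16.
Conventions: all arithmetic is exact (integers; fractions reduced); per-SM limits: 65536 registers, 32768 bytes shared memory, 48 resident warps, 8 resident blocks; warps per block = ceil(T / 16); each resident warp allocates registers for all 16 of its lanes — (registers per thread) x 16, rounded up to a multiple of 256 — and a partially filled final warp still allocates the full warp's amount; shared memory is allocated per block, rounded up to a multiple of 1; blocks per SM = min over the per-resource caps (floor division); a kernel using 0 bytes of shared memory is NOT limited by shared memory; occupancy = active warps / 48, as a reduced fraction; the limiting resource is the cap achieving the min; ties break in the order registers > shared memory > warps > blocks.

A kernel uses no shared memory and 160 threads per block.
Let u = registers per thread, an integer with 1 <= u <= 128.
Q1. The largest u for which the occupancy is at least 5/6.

Answer: u = 96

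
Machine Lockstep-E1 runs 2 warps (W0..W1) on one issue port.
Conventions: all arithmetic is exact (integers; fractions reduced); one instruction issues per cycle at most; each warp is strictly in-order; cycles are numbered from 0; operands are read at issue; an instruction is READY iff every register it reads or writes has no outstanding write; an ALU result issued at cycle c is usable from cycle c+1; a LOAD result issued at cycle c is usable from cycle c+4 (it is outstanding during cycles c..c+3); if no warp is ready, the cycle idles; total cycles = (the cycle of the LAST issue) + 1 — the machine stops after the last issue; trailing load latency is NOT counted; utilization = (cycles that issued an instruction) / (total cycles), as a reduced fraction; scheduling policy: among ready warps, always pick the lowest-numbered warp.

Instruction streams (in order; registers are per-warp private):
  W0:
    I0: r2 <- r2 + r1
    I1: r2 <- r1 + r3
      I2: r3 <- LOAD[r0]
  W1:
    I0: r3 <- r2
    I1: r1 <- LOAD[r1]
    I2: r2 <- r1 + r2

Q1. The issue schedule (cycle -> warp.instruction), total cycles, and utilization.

cycle 0: W0.I0
cycle 1: W0.I1
cycle 2: W0.I2
cycle 3: W1.I0
cycle 4: W1.I1
cycle 5: idle
cycle 6: idle
cycle 7: idle
cycle 8: W1.I2

Answer: 9 cycles, utilization 2/3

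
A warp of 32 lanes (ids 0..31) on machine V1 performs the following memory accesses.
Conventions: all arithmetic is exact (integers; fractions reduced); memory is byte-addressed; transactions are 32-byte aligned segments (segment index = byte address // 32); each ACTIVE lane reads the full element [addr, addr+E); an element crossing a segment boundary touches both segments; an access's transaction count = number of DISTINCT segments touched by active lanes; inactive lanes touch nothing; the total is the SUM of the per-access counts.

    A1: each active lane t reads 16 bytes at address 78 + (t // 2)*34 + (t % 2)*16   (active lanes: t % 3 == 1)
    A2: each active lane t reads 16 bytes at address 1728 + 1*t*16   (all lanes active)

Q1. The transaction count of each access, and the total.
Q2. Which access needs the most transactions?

A1: 17 transactions
A2: 16 transactions

Answer: 17,16; total 33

Answer: A1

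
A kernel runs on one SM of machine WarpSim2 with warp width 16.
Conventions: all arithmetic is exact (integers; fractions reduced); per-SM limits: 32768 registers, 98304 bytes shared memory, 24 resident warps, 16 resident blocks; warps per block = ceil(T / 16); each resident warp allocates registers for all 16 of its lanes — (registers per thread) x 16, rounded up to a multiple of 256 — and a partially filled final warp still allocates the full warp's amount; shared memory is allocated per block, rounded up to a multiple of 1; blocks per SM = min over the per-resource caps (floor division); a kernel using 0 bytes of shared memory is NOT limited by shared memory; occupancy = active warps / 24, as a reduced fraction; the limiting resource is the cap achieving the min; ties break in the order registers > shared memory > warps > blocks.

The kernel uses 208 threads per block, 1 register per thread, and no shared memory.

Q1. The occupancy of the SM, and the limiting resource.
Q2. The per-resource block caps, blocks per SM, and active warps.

Answer: occupancy 13/24, limited by warps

registers: 9 blocks
shared memory: no limit (kernel uses none)
warps: 1 block
blocks: 16 blocks

Answer: 1 block, 13 active warps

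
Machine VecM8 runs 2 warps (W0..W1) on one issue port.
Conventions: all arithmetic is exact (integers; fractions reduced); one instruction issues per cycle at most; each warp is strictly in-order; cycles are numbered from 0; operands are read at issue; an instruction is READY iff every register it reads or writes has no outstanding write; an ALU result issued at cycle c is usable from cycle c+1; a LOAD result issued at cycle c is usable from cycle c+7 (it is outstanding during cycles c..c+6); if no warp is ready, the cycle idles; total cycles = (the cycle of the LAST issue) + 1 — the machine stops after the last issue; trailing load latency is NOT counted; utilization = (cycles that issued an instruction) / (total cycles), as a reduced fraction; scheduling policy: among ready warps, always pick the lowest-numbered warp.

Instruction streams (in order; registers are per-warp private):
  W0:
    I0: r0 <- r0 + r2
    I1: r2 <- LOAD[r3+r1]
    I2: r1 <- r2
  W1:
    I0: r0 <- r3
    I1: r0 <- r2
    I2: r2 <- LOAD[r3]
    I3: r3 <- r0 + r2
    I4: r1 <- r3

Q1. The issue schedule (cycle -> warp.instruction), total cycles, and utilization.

cycle 0: W0.I0
cycle 1: W0.I1
cycle 2: W1.I0
cycle 3: W1.I1
cycle 4: W1.I2
cycle 5: idle
cycle 6: idle
cycle 7: idle
cycle 8: W0.I2
cycle 9: idle
cycle 10: idle
cycle 11: W1.I3
cycle 12: W1.I4

Answer: 13 cycles, utilization 8/13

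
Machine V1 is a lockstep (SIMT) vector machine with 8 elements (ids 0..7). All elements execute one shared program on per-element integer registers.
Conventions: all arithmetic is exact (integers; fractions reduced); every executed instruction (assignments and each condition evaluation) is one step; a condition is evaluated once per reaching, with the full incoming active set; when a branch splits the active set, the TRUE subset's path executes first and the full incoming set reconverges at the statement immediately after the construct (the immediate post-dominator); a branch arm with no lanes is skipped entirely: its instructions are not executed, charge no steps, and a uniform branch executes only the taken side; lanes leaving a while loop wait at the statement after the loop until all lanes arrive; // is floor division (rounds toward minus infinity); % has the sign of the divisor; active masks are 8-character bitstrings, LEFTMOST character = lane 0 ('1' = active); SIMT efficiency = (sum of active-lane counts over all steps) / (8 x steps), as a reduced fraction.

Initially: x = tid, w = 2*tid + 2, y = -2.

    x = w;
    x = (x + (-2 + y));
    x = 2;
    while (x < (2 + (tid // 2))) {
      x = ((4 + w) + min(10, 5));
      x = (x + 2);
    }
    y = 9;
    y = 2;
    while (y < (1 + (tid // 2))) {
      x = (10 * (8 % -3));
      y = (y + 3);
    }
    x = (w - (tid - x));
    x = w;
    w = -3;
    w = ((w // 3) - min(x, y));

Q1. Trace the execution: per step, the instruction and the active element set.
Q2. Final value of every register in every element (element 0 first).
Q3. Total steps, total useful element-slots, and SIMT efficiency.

step 0: x <- w                       11111111
step 1: x <- (x + (-2 + y))          11111111
step 2: x <- 2                       11111111
step 3: eval (x < (2 + (tid // 2)))  11111111
step 4: x <- ((4 + w) + min(10, 5))  00111111
step 5: x <- (x + 2)                 00111111
step 6: eval (x < (2 + (tid // 2)))  00111111
step 7: y <- 9                       11111111
step 8: y <- 2                       11111111
step 9: eval (y < (1 + (tid // 2)))  11111111
step 10: x <- (10 * (8 % -3))         00001111
step 11: y <- (y + 3)                 00001111
step 12: eval (y < (1 + (tid // 2)))  00001111
step 13: x <- (w - (tid - x))         11111111
step 14: x <- w                       11111111
step 15: w <- -3                      11111111
step 16: w <- ((w // 3) - min(x, y))  11111111

Answer: 17 steps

x: 2,4,6,8,10,12,14,16
w: -3,-3,-3,-3,-6,-6,-6,-6
y: 2,2,2,2,5,5,5,5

steps = 17; useful = 118; efficiency = 118/136 = 59/68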